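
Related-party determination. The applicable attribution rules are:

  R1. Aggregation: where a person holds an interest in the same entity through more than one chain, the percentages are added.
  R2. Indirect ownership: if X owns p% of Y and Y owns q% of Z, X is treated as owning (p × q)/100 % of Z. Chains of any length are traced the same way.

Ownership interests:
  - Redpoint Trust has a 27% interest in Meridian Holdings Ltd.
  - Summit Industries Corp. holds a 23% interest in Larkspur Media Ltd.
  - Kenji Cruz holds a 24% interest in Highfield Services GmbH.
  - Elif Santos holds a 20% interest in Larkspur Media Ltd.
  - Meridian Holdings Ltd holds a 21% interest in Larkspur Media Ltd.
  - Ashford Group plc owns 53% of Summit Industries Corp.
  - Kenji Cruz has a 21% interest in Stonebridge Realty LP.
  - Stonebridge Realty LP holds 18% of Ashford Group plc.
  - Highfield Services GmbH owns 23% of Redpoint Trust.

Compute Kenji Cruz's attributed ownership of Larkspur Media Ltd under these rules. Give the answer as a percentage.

Chain via Stonebridge Realty LP → Ashford Group plc → Summit Industries Corp. (R2): 21% × 18% × 53% × 23% = 0.460782% of Larkspur Media Ltd.
Chain via Highfield Services GmbH → Redpoint Trust → Meridian Holdings Ltd (R2): 24% × 23% × 27% × 21% = 0.312984% of Larkspur Media Ltd.
Aggregating (R1): 0.460782% + 0.312984% = 0.773766%.

0.773766%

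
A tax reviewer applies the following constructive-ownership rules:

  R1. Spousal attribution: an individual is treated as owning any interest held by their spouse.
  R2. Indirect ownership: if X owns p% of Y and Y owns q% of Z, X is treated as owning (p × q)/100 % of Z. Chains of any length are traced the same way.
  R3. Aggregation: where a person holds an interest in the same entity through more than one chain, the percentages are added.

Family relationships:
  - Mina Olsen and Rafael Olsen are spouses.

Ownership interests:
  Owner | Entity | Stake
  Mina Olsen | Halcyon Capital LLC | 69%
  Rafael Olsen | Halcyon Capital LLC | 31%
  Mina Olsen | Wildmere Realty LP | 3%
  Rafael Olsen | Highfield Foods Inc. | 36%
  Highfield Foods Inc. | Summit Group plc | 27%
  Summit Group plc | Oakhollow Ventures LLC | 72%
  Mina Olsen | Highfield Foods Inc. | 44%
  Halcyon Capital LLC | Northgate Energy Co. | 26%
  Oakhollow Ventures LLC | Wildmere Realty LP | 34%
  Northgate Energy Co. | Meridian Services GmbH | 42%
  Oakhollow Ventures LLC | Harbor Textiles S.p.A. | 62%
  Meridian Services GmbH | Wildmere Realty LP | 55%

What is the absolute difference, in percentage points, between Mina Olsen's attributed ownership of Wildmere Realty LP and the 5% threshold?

9.29368

By spousal attribution (R1), Mina Olsen is treated as also owning Rafael Olsen's interest in Halcyon Capital LLC, giving 69% + 31% = 100%.
By spousal attribution (R1), Mina Olsen is treated as also owning Rafael Olsen's interest in Highfield Foods Inc, giving 44% + 36% = 80%.
Chain via Halcyon Capital LLC → Northgate Energy Co. → Meridian Services GmbH (R2): 100% × 26% × 42% × 55% = 6.006% of Wildmere Realty LP.
Chain via Highfield Foods Inc. → Summit Group plc → Oakhollow Ventures LLC (R2): 80% × 27% × 72% × 34% = 5.28768% of Wildmere Realty LP.
Direct interest in Wildmere Realty LP: 3%.
Aggregating (R3): 6.006% + 5.28768% + 3% = 14.29368%.
14.29368% exceeds the 5% threshold by 9.29368 percentage points.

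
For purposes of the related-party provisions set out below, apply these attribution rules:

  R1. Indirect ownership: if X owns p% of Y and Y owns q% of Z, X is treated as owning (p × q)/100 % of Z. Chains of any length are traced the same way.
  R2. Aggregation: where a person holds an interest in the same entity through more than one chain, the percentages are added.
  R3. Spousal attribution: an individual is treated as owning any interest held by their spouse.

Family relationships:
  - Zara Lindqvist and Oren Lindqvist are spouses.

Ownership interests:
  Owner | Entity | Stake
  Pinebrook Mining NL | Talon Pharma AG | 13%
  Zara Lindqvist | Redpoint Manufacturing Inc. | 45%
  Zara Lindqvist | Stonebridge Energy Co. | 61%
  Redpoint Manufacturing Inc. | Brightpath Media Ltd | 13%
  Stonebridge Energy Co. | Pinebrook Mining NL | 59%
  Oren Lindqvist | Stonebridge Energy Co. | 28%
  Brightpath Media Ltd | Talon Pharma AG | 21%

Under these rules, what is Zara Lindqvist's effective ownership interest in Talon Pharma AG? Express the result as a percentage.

8.0548%

By spousal attribution (R3), Zara Lindqvist is treated as also owning Oren Lindqvist's interest in Stonebridge Energy Co, giving 61% + 28% = 89%.
Chain via Stonebridge Energy Co. → Pinebrook Mining NL (R1): 89% × 59% × 13% = 6.8263% of Talon Pharma AG.
Chain via Redpoint Manufacturing Inc. → Brightpath Media Ltd (R1): 45% × 13% × 21% = 1.2285% of Talon Pharma AG.
Aggregating (R2): 6.8263% + 1.2285% = 8.0548%.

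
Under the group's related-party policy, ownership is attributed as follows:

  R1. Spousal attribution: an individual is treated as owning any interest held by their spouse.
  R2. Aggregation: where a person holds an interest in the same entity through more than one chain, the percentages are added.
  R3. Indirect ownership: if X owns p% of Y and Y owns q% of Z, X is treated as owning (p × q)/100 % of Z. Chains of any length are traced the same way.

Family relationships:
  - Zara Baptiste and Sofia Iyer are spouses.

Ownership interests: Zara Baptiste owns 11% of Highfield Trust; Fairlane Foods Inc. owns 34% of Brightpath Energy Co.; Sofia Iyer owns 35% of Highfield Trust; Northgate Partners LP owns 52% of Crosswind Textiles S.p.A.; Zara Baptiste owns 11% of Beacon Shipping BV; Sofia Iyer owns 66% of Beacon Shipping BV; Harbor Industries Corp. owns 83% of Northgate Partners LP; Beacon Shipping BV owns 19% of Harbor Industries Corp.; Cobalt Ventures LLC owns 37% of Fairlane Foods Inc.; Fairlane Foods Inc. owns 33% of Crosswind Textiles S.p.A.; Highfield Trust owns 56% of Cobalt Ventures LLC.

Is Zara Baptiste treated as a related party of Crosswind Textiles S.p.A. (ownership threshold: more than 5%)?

By spousal attribution (R1), Zara Baptiste is treated as also owning Sofia Iyer's interest in Beacon Shipping BV, giving 11% + 66% = 77%.
By spousal attribution (R1), Zara Baptiste is treated as also owning Sofia Iyer's interest in Highfield Trust, giving 11% + 35% = 46%.
Chain via Beacon Shipping BV → Harbor Industries Corp. → Northgate Partners LP (R3): 77% × 19% × 83% × 52% = 6.314308% of Crosswind Textiles S.p.A.
Chain via Highfield Trust → Cobalt Ventures LLC → Fairlane Foods Inc. (R3): 46% × 56% × 37% × 33% = 3.145296% of Crosswind Textiles S.p.A.
Aggregating (R2): 6.314308% + 3.145296% = 9.459604%.
9.459604% exceeds the 5% threshold, so Zara is a related party to Crosswind Textiles S.p.A.

Yes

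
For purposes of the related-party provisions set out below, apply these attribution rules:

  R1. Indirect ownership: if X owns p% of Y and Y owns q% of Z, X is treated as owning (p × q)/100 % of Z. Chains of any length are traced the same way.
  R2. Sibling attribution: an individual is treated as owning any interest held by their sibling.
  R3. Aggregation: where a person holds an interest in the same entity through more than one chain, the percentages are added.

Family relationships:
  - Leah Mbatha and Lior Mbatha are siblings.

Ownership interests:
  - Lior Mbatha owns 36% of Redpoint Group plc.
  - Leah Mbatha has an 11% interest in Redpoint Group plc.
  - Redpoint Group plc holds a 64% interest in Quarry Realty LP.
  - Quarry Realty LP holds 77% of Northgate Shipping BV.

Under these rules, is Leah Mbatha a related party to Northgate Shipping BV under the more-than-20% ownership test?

By sibling attribution (R2), Leah Mbatha is treated as also owning Lior Mbatha's interest in Redpoint Group plc, giving 11% + 36% = 47%.
Chain via Redpoint Group plc → Quarry Realty LP (R1): 47% × 64% × 77% = 23.1616% of Northgate Shipping BV.
23.1616% exceeds the 20% threshold, so Leah is a related party to Northgate Shipping BV.

Yes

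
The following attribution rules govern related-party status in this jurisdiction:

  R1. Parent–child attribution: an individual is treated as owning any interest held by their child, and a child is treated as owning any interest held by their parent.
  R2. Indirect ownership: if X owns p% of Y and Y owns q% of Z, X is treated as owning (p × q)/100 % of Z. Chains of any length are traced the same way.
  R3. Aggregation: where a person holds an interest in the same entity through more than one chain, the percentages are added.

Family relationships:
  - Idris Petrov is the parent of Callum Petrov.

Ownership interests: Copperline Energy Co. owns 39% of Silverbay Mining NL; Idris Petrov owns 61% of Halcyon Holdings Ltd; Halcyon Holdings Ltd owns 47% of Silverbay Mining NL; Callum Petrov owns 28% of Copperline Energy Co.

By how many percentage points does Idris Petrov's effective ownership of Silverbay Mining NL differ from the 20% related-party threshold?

19.59

By parent–child attribution (R1), Idris Petrov is treated as owning Callum Petrov's 28% interest in Copperline Energy Co.
Chain via Halcyon Holdings Ltd (R2): 61% × 47% = 28.67% of Silverbay Mining NL.
Chain via Copperline Energy Co. (R2): 28% × 39% = 10.92% of Silverbay Mining NL.
Aggregating (R3): 28.67% + 10.92% = 39.59%.
39.59% exceeds the 20% threshold by 19.59 percentage points.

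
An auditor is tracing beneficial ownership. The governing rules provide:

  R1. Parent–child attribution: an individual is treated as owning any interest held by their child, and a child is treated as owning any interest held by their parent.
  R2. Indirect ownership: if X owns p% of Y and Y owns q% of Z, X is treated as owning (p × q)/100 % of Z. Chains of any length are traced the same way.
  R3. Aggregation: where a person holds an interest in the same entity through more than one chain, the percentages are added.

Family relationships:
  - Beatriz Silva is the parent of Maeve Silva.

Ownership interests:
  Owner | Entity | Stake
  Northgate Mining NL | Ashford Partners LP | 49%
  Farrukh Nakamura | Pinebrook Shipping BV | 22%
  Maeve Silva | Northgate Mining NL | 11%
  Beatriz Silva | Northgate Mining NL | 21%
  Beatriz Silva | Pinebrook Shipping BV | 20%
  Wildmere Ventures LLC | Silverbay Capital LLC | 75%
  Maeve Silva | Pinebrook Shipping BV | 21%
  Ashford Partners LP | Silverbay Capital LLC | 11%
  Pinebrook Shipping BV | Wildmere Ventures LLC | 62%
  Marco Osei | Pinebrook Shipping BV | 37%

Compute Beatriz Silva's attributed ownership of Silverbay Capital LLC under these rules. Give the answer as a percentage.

20.7898%

By parent–child attribution (R1), Beatriz Silva is treated as also owning Maeve Silva's interest in Northgate Mining NL, giving 21% + 11% = 32%.
By parent–child attribution (R1), Beatriz Silva is treated as also owning Maeve Silva's interest in Pinebrook Shipping BV, giving 20% + 21% = 41%.
Chain via Northgate Mining NL → Ashford Partners LP (R2): 32% × 49% × 11% = 1.7248% of Silverbay Capital LLC.
Chain via Pinebrook Shipping BV → Wildmere Ventures LLC (R2): 41% × 62% × 75% = 19.065% of Silverbay Capital LLC.
Aggregating (R3): 1.7248% + 19.065% = 20.7898%.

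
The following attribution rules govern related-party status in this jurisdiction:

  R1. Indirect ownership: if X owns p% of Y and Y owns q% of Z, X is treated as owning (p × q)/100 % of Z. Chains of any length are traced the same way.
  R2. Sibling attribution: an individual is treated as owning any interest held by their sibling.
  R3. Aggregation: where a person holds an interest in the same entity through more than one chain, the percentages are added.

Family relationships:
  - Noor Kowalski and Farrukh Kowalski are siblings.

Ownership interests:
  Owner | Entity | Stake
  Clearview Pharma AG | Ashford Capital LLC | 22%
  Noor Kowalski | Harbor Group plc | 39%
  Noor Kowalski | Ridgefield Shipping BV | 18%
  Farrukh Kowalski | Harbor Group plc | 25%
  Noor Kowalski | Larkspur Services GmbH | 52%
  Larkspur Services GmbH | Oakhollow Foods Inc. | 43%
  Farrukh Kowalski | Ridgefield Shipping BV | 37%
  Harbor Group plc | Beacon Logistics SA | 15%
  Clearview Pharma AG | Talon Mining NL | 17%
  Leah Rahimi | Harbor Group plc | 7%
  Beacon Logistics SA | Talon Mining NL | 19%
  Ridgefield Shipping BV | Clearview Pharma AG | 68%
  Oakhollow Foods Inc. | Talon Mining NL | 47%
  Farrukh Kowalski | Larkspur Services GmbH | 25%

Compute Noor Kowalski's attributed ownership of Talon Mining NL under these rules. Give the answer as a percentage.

23.7437%

By sibling attribution (R2), Noor Kowalski is treated as also owning Farrukh Kowalski's interest in Larkspur Services GmbH, giving 52% + 25% = 77%.
By sibling attribution (R2), Noor Kowalski is treated as also owning Farrukh Kowalski's interest in Harbor Group plc, giving 39% + 25% = 64%.
By sibling attribution (R2), Noor Kowalski is treated as also owning Farrukh Kowalski's interest in Ridgefield Shipping BV, giving 18% + 37% = 55%.
Chain via Larkspur Services GmbH → Oakhollow Foods Inc. (R1): 77% × 43% × 47% = 15.5617% of Talon Mining NL.
Chain via Harbor Group plc → Beacon Logistics SA (R1): 64% × 15% × 19% = 1.824% of Talon Mining NL.
Chain via Ridgefield Shipping BV → Clearview Pharma AG (R1): 55% × 68% × 17% = 6.358% of Talon Mining NL.
Aggregating (R3): 15.5617% + 1.824% + 6.358% = 23.7437%.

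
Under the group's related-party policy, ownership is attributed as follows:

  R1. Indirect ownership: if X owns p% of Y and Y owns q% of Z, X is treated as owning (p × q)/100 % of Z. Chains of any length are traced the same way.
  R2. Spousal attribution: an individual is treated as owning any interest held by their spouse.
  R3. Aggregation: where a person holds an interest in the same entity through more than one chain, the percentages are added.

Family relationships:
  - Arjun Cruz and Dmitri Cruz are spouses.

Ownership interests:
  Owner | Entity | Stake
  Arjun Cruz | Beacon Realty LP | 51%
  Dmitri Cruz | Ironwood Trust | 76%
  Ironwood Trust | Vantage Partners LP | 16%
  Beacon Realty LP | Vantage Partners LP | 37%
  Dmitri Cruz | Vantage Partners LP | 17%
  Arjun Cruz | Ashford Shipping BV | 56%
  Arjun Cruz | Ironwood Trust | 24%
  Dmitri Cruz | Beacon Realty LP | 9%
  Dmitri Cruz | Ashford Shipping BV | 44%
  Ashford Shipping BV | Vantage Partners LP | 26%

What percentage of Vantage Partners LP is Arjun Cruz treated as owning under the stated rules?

By spousal attribution (R2), Arjun Cruz is treated as also owning Dmitri Cruz's interest in Ashford Shipping BV, giving 56% + 44% = 100%.
By spousal attribution (R2), Arjun Cruz is treated as also owning Dmitri Cruz's interest in Beacon Realty LP, giving 51% + 9% = 60%.
By spousal attribution (R2), Arjun Cruz is treated as also owning Dmitri Cruz's interest in Ironwood Trust, giving 24% + 76% = 100%.
By spousal attribution (R2), Arjun Cruz is treated as owning Dmitri Cruz's 17% interest in Vantage Partners LP.
Chain via Ashford Shipping BV (R1): 100% × 26% = 26% of Vantage Partners LP.
Chain via Beacon Realty LP (R1): 60% × 37% = 22.2% of Vantage Partners LP.
Chain via Ironwood Trust (R1): 100% × 16% = 16% of Vantage Partners LP.
Direct interest in Vantage Partners LP: 17%.
Aggregating (R3): 26% + 22.2% + 16% + 17% = 81.2%.

81.2%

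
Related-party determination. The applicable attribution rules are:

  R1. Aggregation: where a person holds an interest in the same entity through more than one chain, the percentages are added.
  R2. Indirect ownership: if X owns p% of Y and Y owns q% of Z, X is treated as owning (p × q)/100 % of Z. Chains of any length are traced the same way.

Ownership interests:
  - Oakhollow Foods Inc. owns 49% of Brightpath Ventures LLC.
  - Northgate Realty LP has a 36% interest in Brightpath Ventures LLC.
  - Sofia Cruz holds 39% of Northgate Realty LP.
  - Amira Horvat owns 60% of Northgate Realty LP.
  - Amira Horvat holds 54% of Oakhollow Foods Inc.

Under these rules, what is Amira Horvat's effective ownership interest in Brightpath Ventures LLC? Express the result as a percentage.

48.06%

Chain via Oakhollow Foods Inc. (R2): 54% × 49% = 26.46% of Brightpath Ventures LLC.
Chain via Northgate Realty LP (R2): 60% × 36% = 21.6% of Brightpath Ventures LLC.
Aggregating (R1): 26.46% + 21.6% = 48.06%.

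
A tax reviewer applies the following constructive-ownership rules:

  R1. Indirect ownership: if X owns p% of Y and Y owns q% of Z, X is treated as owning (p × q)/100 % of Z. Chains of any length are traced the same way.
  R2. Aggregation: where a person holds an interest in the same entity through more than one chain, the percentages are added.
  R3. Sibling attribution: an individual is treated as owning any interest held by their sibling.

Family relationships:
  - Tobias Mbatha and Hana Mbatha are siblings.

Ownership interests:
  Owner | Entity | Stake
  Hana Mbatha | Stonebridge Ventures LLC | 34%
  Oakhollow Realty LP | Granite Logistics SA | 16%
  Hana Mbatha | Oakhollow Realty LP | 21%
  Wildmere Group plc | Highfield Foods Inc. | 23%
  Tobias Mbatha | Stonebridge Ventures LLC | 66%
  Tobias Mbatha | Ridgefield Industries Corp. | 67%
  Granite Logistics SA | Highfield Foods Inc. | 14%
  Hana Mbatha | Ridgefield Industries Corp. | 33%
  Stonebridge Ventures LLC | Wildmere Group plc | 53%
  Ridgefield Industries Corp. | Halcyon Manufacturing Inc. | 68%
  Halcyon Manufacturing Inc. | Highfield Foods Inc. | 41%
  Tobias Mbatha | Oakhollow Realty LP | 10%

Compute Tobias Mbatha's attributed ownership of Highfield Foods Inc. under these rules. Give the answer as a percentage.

40.7644%

By sibling attribution (R3), Tobias Mbatha is treated as also owning Hana Mbatha's interest in Stonebridge Ventures LLC, giving 66% + 34% = 100%.
By sibling attribution (R3), Tobias Mbatha is treated as also owning Hana Mbatha's interest in Ridgefield Industries Corp, giving 67% + 33% = 100%.
By sibling attribution (R3), Tobias Mbatha is treated as also owning Hana Mbatha's interest in Oakhollow Realty LP, giving 10% + 21% = 31%.
Chain via Stonebridge Ventures LLC → Wildmere Group plc (R1): 100% × 53% × 23% = 12.19% of Highfield Foods Inc.
Chain via Ridgefield Industries Corp. → Halcyon Manufacturing Inc. (R1): 100% × 68% × 41% = 27.88% of Highfield Foods Inc.
Chain via Oakhollow Realty LP → Granite Logistics SA (R1): 31% × 16% × 14% = 0.6944% of Highfield Foods Inc.
Aggregating (R2): 12.19% + 27.88% + 0.6944% = 40.7644%.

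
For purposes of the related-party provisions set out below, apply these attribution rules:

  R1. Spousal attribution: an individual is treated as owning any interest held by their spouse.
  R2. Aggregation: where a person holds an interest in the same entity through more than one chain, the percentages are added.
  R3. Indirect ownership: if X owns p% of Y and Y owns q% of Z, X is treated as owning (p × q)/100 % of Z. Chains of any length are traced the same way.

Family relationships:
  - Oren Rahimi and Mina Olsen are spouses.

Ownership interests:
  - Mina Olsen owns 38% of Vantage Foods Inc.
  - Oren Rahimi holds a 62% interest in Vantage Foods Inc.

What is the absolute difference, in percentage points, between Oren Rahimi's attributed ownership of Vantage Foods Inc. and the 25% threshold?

75

By spousal attribution (R1), Oren Rahimi is treated as also owning Mina Olsen's interest in Vantage Foods Inc, giving 62% + 38% = 100%.
Direct interest in Vantage Foods Inc: 100%.
100% exceeds the 25% threshold by 75 percentage points.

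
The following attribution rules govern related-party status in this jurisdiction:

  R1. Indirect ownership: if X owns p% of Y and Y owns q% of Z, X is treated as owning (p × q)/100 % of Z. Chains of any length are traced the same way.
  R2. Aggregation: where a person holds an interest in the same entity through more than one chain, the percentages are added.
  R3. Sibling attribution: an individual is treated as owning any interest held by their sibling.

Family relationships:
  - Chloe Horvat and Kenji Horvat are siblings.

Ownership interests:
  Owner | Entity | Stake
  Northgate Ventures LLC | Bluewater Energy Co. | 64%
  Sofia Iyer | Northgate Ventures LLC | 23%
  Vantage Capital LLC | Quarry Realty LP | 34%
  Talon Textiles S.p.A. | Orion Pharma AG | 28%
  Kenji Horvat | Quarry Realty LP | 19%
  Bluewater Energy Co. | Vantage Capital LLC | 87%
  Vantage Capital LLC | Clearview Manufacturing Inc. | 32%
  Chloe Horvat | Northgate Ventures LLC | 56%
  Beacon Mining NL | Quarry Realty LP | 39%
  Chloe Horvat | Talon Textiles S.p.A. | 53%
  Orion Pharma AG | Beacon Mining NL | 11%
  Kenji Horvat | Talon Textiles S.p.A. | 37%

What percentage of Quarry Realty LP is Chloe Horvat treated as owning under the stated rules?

30.682552%

By sibling attribution (R3), Chloe Horvat is treated as also owning Kenji Horvat's interest in Talon Textiles S.p.A, giving 53% + 37% = 90%.
By sibling attribution (R3), Chloe Horvat is treated as owning Kenji Horvat's 19% interest in Quarry Realty LP.
Chain via Talon Textiles S.p.A. → Orion Pharma AG → Beacon Mining NL (R1): 90% × 28% × 11% × 39% = 1.08108% of Quarry Realty LP.
Chain via Northgate Ventures LLC → Bluewater Energy Co. → Vantage Capital LLC (R1): 56% × 64% × 87% × 34% = 10.601472% of Quarry Realty LP.
Direct interest in Quarry Realty LP: 19%.
Aggregating (R2): 1.08108% + 10.601472% + 19% = 30.682552%.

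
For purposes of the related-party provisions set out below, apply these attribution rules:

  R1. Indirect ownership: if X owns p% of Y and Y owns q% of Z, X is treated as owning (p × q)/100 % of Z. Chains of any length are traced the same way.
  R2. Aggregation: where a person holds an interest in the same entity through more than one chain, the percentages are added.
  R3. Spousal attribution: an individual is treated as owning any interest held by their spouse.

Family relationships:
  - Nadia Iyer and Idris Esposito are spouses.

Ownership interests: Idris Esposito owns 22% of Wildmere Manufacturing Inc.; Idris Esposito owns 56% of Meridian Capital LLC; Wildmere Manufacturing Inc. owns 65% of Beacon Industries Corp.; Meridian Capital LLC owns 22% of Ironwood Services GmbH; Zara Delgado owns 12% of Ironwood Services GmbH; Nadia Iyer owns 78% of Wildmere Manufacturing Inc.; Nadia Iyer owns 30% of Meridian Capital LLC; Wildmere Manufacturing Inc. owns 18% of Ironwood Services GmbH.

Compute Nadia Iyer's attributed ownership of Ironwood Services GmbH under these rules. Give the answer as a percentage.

By spousal attribution (R3), Nadia Iyer is treated as also owning Idris Esposito's interest in Meridian Capital LLC, giving 30% + 56% = 86%.
By spousal attribution (R3), Nadia Iyer is treated as also owning Idris Esposito's interest in Wildmere Manufacturing Inc, giving 78% + 22% = 100%.
Chain via Meridian Capital LLC (R1): 86% × 22% = 18.92% of Ironwood Services GmbH.
Chain via Wildmere Manufacturing Inc. (R1): 100% × 18% = 18% of Ironwood Services GmbH.
Aggregating (R2): 18.92% + 18% = 36.92%.

36.92%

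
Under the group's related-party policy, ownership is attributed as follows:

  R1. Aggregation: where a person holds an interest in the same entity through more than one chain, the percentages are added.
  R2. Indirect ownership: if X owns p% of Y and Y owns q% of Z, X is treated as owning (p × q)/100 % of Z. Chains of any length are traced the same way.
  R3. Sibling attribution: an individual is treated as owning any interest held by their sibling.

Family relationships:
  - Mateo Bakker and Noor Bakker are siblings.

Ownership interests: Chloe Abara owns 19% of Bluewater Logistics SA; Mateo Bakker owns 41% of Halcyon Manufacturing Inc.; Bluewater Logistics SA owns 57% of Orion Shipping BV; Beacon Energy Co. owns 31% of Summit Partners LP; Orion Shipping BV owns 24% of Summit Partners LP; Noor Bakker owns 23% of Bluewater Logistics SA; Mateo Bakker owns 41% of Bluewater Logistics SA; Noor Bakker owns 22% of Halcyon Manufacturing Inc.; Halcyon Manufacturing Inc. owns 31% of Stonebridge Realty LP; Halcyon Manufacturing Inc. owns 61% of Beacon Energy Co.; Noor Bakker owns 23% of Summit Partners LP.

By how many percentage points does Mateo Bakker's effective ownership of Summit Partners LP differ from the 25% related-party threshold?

18.6685

By sibling attribution (R3), Mateo Bakker is treated as also owning Noor Bakker's interest in Halcyon Manufacturing Inc, giving 41% + 22% = 63%.
By sibling attribution (R3), Mateo Bakker is treated as also owning Noor Bakker's interest in Bluewater Logistics SA, giving 41% + 23% = 64%.
By sibling attribution (R3), Mateo Bakker is treated as owning Noor Bakker's 23% interest in Summit Partners LP.
Chain via Halcyon Manufacturing Inc. → Beacon Energy Co. (R2): 63% × 61% × 31% = 11.9133% of Summit Partners LP.
Chain via Bluewater Logistics SA → Orion Shipping BV (R2): 64% × 57% × 24% = 8.7552% of Summit Partners LP.
Direct interest in Summit Partners LP: 23%.
Aggregating (R1): 11.9133% + 8.7552% + 23% = 43.6685%.
43.6685% exceeds the 25% threshold by 18.6685 percentage points.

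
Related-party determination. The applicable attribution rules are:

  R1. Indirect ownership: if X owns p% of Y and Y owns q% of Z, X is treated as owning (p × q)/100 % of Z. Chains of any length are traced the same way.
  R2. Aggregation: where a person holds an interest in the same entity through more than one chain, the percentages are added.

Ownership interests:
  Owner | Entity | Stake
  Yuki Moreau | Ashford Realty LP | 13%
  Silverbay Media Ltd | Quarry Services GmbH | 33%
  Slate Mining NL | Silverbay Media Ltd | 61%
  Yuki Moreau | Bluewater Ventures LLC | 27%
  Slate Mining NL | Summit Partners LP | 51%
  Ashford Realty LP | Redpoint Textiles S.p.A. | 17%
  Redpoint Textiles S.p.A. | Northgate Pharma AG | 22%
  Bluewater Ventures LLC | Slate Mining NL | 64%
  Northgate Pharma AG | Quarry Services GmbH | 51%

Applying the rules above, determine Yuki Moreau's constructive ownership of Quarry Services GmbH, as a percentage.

3.726426%

Chain via Ashford Realty LP → Redpoint Textiles S.p.A. → Northgate Pharma AG (R1): 13% × 17% × 22% × 51% = 0.247962% of Quarry Services GmbH.
Chain via Bluewater Ventures LLC → Slate Mining NL → Silverbay Media Ltd (R1): 27% × 64% × 61% × 33% = 3.478464% of Quarry Services GmbH.
Aggregating (R2): 0.247962% + 3.478464% = 3.726426%.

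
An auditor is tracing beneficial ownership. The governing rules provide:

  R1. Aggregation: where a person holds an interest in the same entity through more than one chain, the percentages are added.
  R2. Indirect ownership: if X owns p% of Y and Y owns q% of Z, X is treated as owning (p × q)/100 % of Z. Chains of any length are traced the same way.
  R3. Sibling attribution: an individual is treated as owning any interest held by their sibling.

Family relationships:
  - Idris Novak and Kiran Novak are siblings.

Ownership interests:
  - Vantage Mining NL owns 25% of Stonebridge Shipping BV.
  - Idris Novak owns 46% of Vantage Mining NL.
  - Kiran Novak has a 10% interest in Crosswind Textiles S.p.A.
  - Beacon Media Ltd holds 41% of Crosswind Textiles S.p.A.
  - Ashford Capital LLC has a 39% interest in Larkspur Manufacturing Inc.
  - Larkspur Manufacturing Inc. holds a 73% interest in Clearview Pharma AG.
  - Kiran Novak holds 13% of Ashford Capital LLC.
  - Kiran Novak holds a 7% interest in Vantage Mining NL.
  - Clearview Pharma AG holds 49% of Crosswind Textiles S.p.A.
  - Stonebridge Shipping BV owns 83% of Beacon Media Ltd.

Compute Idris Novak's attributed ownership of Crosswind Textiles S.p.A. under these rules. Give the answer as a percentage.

By sibling attribution (R3), Idris Novak is treated as also owning Kiran Novak's interest in Vantage Mining NL, giving 46% + 7% = 53%.
By sibling attribution (R3), Idris Novak is treated as owning Kiran Novak's 13% interest in Ashford Capital LLC.
By sibling attribution (R3), Idris Novak is treated as owning Kiran Novak's 10% interest in Crosswind Textiles S.p.A.
Chain via Vantage Mining NL → Stonebridge Shipping BV → Beacon Media Ltd (R2): 53% × 25% × 83% × 41% = 4.508975% of Crosswind Textiles S.p.A.
Chain via Ashford Capital LLC → Larkspur Manufacturing Inc. → Clearview Pharma AG (R2): 13% × 39% × 73% × 49% = 1.813539% of Crosswind Textiles S.p.A.
Direct interest in Crosswind Textiles S.p.A: 10%.
Aggregating (R1): 4.508975% + 1.813539% + 10% = 16.322514%.

16.322514%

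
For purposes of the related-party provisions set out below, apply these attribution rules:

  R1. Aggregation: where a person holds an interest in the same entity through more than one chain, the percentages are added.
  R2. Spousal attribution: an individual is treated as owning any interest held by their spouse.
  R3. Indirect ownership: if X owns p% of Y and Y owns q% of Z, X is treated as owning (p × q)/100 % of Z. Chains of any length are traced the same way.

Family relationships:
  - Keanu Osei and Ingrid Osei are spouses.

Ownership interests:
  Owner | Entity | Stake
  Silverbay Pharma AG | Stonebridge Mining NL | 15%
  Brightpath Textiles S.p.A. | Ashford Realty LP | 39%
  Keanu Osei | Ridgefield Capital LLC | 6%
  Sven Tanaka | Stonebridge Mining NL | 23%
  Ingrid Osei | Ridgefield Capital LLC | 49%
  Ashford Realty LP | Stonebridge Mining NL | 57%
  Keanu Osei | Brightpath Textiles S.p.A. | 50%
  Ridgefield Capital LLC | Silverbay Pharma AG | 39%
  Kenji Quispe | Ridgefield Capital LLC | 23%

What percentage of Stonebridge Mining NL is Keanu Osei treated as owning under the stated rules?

14.3325%

By spousal attribution (R2), Keanu Osei is treated as also owning Ingrid Osei's interest in Ridgefield Capital LLC, giving 6% + 49% = 55%.
Chain via Ridgefield Capital LLC → Silverbay Pharma AG (R3): 55% × 39% × 15% = 3.2175% of Stonebridge Mining NL.
Chain via Brightpath Textiles S.p.A. → Ashford Realty LP (R3): 50% × 39% × 57% = 11.115% of Stonebridge Mining NL.
Aggregating (R1): 3.2175% + 11.115% = 14.3325%.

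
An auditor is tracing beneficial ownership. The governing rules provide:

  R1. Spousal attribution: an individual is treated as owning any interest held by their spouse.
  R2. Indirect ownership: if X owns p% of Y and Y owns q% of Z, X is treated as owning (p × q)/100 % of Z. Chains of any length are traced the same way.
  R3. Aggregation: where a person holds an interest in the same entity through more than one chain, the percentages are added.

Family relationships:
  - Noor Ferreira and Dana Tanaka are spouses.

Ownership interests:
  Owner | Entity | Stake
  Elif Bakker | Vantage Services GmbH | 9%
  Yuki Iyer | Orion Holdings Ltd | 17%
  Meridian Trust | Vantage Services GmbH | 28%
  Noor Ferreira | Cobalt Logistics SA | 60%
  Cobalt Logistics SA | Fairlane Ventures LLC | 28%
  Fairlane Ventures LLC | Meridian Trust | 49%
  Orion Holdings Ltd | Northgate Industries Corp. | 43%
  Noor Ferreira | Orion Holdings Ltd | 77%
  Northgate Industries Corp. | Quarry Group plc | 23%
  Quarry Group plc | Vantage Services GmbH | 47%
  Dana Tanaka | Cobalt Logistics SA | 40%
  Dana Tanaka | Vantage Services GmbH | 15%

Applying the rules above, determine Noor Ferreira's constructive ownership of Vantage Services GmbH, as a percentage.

22.420791%

By spousal attribution (R1), Noor Ferreira is treated as also owning Dana Tanaka's interest in Cobalt Logistics SA, giving 60% + 40% = 100%.
By spousal attribution (R1), Noor Ferreira is treated as owning Dana Tanaka's 15% interest in Vantage Services GmbH.
Chain via Orion Holdings Ltd → Northgate Industries Corp. → Quarry Group plc (R2): 77% × 43% × 23% × 47% = 3.579191% of Vantage Services GmbH.
Chain via Cobalt Logistics SA → Fairlane Ventures LLC → Meridian Trust (R2): 100% × 28% × 49% × 28% = 3.8416% of Vantage Services GmbH.
Direct interest in Vantage Services GmbH: 15%.
Aggregating (R3): 3.579191% + 3.8416% + 15% = 22.420791%.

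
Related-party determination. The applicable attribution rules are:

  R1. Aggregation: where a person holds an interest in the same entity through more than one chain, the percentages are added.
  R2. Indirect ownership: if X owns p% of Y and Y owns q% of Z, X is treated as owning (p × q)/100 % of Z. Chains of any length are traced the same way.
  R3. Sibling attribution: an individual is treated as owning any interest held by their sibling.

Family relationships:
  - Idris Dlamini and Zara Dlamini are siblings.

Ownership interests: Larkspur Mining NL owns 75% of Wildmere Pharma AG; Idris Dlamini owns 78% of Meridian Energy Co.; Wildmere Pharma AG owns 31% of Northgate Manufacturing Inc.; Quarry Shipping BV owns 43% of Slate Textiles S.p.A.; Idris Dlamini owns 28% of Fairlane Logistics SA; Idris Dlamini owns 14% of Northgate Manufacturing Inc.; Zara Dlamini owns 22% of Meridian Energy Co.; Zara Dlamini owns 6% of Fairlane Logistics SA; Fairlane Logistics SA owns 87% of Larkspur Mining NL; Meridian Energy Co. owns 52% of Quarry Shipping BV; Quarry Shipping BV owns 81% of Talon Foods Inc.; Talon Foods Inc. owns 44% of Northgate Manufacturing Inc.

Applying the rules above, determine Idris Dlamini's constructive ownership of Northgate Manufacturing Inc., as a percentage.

39.41015%

By sibling attribution (R3), Idris Dlamini is treated as also owning Zara Dlamini's interest in Meridian Energy Co, giving 78% + 22% = 100%.
By sibling attribution (R3), Idris Dlamini is treated as also owning Zara Dlamini's interest in Fairlane Logistics SA, giving 28% + 6% = 34%.
Chain via Meridian Energy Co. → Quarry Shipping BV → Talon Foods Inc. (R2): 100% × 52% × 81% × 44% = 18.5328% of Northgate Manufacturing Inc.
Chain via Fairlane Logistics SA → Larkspur Mining NL → Wildmere Pharma AG (R2): 34% × 87% × 75% × 31% = 6.87735% of Northgate Manufacturing Inc.
Direct interest in Northgate Manufacturing Inc: 14%.
Aggregating (R1): 18.5328% + 6.87735% + 14% = 39.41015%.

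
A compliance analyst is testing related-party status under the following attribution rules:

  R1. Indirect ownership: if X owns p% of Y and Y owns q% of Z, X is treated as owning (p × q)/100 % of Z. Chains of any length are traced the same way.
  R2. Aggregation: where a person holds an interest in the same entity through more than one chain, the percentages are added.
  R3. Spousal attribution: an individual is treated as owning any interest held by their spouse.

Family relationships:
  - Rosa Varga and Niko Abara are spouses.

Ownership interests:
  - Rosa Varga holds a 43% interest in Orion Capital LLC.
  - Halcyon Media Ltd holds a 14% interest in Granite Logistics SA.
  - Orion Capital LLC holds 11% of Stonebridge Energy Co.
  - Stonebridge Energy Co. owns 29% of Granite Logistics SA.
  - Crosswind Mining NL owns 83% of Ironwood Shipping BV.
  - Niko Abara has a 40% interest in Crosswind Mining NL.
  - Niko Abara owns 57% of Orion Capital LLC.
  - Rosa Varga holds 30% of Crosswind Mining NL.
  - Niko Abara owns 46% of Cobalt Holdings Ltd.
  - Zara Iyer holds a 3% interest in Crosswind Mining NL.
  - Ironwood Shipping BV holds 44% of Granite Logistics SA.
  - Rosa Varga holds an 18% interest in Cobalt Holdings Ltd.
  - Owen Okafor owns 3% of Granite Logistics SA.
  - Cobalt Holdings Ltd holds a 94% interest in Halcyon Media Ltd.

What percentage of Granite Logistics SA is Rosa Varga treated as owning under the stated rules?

By spousal attribution (R3), Rosa Varga is treated as also owning Niko Abara's interest in Orion Capital LLC, giving 43% + 57% = 100%.
By spousal attribution (R3), Rosa Varga is treated as also owning Niko Abara's interest in Crosswind Mining NL, giving 30% + 40% = 70%.
By spousal attribution (R3), Rosa Varga is treated as also owning Niko Abara's interest in Cobalt Holdings Ltd, giving 18% + 46% = 64%.
Chain via Orion Capital LLC → Stonebridge Energy Co. (R1): 100% × 11% × 29% = 3.19% of Granite Logistics SA.
Chain via Crosswind Mining NL → Ironwood Shipping BV (R1): 70% × 83% × 44% = 25.564% of Granite Logistics SA.
Chain via Cobalt Holdings Ltd → Halcyon Media Ltd (R1): 64% × 94% × 14% = 8.4224% of Granite Logistics SA.
Aggregating (R2): 3.19% + 25.564% + 8.4224% = 37.1764%.

37.1764%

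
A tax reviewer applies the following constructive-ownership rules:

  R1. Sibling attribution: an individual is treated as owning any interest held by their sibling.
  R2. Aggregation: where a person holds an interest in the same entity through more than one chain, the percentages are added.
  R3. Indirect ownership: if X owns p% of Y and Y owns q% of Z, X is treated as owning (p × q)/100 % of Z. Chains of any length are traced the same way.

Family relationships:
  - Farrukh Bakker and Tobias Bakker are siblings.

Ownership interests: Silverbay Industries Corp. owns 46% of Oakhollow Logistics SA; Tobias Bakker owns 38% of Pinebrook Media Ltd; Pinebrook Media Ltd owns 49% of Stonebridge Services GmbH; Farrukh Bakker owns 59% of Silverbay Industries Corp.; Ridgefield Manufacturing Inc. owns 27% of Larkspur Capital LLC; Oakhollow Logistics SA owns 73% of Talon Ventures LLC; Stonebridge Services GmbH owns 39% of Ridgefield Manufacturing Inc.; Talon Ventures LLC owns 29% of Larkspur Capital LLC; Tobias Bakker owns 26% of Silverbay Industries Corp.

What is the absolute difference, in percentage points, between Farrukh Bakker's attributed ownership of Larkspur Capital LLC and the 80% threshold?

69.761844

By sibling attribution (R1), Farrukh Bakker is treated as also owning Tobias Bakker's interest in Silverbay Industries Corp, giving 59% + 26% = 85%.
By sibling attribution (R1), Farrukh Bakker is treated as owning Tobias Bakker's 38% interest in Pinebrook Media Ltd.
Chain via Silverbay Industries Corp. → Oakhollow Logistics SA → Talon Ventures LLC (R3): 85% × 46% × 73% × 29% = 8.27747% of Larkspur Capital LLC.
Chain via Pinebrook Media Ltd → Stonebridge Services GmbH → Ridgefield Manufacturing Inc. (R3): 38% × 49% × 39% × 27% = 1.960686% of Larkspur Capital LLC.
Aggregating (R2): 8.27747% + 1.960686% = 10.238156%.
10.238156% falls short of the 80% threshold by 69.761844 percentage points.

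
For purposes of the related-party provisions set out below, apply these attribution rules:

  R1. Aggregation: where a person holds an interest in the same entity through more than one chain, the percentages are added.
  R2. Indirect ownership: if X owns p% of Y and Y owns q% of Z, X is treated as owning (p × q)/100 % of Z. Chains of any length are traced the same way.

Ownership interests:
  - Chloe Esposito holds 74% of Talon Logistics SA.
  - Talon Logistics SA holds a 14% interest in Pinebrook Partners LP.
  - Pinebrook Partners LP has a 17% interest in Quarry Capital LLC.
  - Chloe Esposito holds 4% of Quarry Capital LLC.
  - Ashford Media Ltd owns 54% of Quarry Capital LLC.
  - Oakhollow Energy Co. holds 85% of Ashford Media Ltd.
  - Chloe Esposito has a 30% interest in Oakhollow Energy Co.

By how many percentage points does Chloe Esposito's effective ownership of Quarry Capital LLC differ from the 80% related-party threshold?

Chain via Oakhollow Energy Co. → Ashford Media Ltd (R2): 30% × 85% × 54% = 13.77% of Quarry Capital LLC.
Chain via Talon Logistics SA → Pinebrook Partners LP (R2): 74% × 14% × 17% = 1.7612% of Quarry Capital LLC.
Direct interest in Quarry Capital LLC: 4%.
Aggregating (R1): 13.77% + 1.7612% + 4% = 19.5312%.
19.5312% falls short of the 80% threshold by 60.4688 percentage points.

60.4688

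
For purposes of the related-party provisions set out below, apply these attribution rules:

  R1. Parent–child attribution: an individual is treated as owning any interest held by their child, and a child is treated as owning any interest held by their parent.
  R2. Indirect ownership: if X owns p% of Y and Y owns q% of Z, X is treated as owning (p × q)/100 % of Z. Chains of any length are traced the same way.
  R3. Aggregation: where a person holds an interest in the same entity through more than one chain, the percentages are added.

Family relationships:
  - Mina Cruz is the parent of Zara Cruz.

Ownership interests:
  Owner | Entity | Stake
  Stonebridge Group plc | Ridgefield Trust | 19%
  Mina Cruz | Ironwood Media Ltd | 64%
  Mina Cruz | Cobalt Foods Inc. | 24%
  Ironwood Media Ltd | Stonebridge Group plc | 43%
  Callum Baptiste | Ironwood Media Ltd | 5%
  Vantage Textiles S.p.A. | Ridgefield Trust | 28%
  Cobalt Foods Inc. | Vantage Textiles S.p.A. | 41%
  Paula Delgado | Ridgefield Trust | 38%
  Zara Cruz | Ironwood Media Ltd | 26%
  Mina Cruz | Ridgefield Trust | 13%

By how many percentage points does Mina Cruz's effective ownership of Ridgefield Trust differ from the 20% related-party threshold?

3.1082

By parent–child attribution (R1), Mina Cruz is treated as also owning Zara Cruz's interest in Ironwood Media Ltd, giving 64% + 26% = 90%.
Chain via Cobalt Foods Inc. → Vantage Textiles S.p.A. (R2): 24% × 41% × 28% = 2.7552% of Ridgefield Trust.
Chain via Ironwood Media Ltd → Stonebridge Group plc (R2): 90% × 43% × 19% = 7.353% of Ridgefield Trust.
Direct interest in Ridgefield Trust: 13%.
Aggregating (R3): 2.7552% + 7.353% + 13% = 23.1082%.
23.1082% exceeds the 20% threshold by 3.1082 percentage points.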